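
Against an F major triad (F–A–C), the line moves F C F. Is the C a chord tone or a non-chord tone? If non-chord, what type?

Chord tone (the fifth of F major triad).

F major triad contains F, A, C; C is the fifth, so it is a chord tone.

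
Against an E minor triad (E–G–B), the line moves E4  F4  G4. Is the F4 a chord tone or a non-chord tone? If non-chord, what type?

The harmony at that moment is E minor triad (E, G, B); F4 is not a chord tone.
It is approached by step up from E4 and left by step up to G4.
Step in, step out in the same direction — a passing tone.

Non-chord tone — a passing tone.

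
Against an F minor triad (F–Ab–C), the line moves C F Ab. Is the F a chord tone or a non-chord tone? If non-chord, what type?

F minor triad contains F, Ab, C; F is the root, so it is a chord tone.

Chord tone (the root of F minor triad).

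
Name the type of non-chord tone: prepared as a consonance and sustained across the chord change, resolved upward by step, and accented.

Approach: by preparation — the pitch is first a chord tone, then held (tied or repeated) while the harmony changes under it. Departure: up by step. Metric position: strong.
A prepared dissonance that resolves upward by step — a retardation. (The same figure resolving downward would be a suspension.)

Retardation.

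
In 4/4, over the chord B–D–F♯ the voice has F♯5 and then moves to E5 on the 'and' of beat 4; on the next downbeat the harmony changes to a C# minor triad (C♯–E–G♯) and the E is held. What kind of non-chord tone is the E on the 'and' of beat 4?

The harmony at that moment is B minor triad (B, D, F♯); E5 is not a chord tone.
It is approached by step down from F♯5 and then sustained as the same pitch into the next harmony.
Arriving early and becoming a chord tone when the harmony changes — an anticipation.

Anticipation.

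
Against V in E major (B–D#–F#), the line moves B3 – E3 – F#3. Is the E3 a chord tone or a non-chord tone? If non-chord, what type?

The harmony at that moment is B major triad (B, D#, F#); E3 is not a chord tone.
It is approached by leap down from B3 and left by step up to F#3.
Leap in, step out — an appoggiatura.

Non-chord tone — an appoggiatura.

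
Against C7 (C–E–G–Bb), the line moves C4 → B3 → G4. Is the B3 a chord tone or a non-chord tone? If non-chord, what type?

Non-chord tone — an escape tone.

The harmony at that moment is C dominant seventh chord (C, E, G, Bb); B3 is not a chord tone.
It is approached by step down from C4 and left by leap up to G4.
Step in, leap out — an escape tone.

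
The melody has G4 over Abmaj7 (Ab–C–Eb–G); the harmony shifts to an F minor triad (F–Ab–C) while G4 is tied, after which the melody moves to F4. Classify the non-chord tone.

The harmony at that moment is F minor triad (F, Ab, C); G4 is not a chord tone.
It is held over (the same pitch as the preceding G4) and left by step down to F4.
Held over from the previous chord and resolving down by step — a suspension.

G4 is a suspension.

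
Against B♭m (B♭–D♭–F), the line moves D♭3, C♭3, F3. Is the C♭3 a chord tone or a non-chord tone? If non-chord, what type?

The harmony at that moment is B♭ minor triad (B♭, D♭, F); C♭3 is not a chord tone.
It is approached by step down from D♭3 and left by leap up to F3.
Step in, leap out — an escape tone.

Non-chord tone — an escape tone.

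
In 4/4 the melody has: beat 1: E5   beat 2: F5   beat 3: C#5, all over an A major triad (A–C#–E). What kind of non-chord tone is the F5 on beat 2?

Escape tone.

The harmony at that moment is A major triad (A, C#, E); F5 is not a chord tone.
It is approached by step up from E5 and left by leap down to C#5.
Step in, leap out, on a weak beat — an escape tone.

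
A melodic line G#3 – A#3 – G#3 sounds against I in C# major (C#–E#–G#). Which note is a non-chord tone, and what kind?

The harmony at that moment is C# major triad (C#, E#, G#); A#3 is not a chord tone.
It is approached by step up from G#3 and left by step down to G#3.
Step away and step back to the same note — a neighbor tone (upper neighbor).

A#3 is a neighbor tone.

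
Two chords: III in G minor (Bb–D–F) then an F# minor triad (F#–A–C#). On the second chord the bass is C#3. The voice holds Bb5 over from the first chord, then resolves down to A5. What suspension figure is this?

7–6 suspension.

At the second chord the bass is C#3. The suspended Bb5 lies a seventh above the bass; after resolving down by step to A5, the interval above the bass becomes a sixth.
Suspension figures are named by those two intervals: 7–6.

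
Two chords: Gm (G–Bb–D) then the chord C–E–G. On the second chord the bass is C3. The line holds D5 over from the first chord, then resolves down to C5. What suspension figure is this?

At the second chord the bass is C3. The suspended D5 lies a ninth above the bass; after resolving down by step to C5, the interval above the bass becomes an octave.
Suspension figures are named by those two intervals: 9–8.

9–8 suspension.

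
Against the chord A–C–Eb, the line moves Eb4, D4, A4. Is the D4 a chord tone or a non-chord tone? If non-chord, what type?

Non-chord tone — an escape tone.

The harmony at that moment is A diminished triad (A, C, Eb); D4 is not a chord tone.
It is approached by step down from Eb4 and left by leap up to A4.
Step in, leap out — an escape tone.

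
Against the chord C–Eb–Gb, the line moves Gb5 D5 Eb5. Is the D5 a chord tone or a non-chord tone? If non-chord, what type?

The harmony at that moment is C diminished triad (C, Eb, Gb); D5 is not a chord tone.
It is approached by leap down from Gb5 and left by step up to Eb5.
Leap in, step out — an appoggiatura.

Non-chord tone — an appoggiatura.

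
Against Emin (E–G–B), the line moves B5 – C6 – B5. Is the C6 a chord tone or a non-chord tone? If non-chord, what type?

The harmony at that moment is E minor triad (E, G, B); C6 is not a chord tone.
It is approached by step up from B5 and left by step down to B5.
Step away and step back to the same note — a neighbor tone (upper neighbor).

Non-chord tone — a neighbor tone.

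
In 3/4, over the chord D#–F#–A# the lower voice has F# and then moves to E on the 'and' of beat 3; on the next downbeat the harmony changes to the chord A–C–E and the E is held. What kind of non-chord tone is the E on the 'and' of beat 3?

The harmony at that moment is D# minor triad (D#, F#, A#); E is not a chord tone.
It is approached by step down from F# and then sustained as the same pitch into the next harmony.
Arriving early and becoming a chord tone when the harmony changes — an anticipation.

Anticipation.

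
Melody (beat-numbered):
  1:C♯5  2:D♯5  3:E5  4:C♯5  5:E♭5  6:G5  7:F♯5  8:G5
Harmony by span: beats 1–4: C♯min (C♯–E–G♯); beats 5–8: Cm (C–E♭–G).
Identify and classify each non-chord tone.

D♯5 (beat 2) — passing tone; F♯5 (beat 7) — neighbor tone.

The harmony at that moment is C♯ minor triad (C♯, E, G♯); D♯5 is not a chord tone.
It is approached by step up from C♯5 and left by step up to E5.
Step in, step out in the same direction — a passing tone.
The harmony at that moment is C minor triad (C, E♭, G); F♯5 is not a chord tone.
It is approached by step down from G5 and left by step up to G5.
Step away and step back to the same note — a neighbor tone (lower neighbor).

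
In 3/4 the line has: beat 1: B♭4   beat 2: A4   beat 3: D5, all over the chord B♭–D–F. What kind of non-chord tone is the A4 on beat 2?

Escape tone.

The harmony at that moment is B♭ major triad (B♭, D, F); A4 is not a chord tone.
It is approached by step down from B♭4 and left by leap up to D5.
Step in, leap out, on a weak beat — an escape tone.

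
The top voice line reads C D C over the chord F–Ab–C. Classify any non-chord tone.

The harmony at that moment is F minor triad (F, Ab, C); D is not a chord tone.
It is approached by step up from C and left by step down to C.
Step away and step back to the same note — a neighbor tone (upper neighbor).

D is a neighbor tone.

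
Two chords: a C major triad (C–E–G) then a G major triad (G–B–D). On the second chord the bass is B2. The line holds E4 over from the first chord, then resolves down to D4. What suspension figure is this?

4–3 suspension.

At the second chord the bass is B2. The suspended E4 lies a fourth above the bass; after resolving down by step to D4, the interval above the bass becomes a third.
Suspension figures are named by those two intervals: 4–3.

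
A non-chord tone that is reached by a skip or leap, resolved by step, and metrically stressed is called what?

Appoggiatura.

Approach: by leap. Departure: by step. Metric position: strong.
Leap in, step out, in a metrically strong position — an appoggiatura. (It is the mirror image of the escape tone, which steps in and leaps out from a weak position.)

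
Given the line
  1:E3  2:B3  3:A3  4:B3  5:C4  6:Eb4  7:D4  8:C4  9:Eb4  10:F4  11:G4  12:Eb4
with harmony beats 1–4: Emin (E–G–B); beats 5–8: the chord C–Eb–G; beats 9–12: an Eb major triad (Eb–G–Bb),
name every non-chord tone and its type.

A3 (beat 3) — neighbor tone; D4 (beat 7) — passing tone; F4 (beat 10) — passing tone.

The harmony at that moment is E minor triad (E, G, B); A3 is not a chord tone.
It is approached by step down from B3 and left by step up to B3.
Step away and step back to the same note — a neighbor tone (lower neighbor).
The harmony at that moment is C minor triad (C, Eb, G); D4 is not a chord tone.
It is approached by step down from Eb4 and left by step down to C4.
Step in, step out in the same direction — a passing tone.
The harmony at that moment is Eb major triad (Eb, G, Bb); F4 is not a chord tone.
It is approached by step up from Eb4 and left by step up to G4.
Step in, step out in the same direction — a passing tone.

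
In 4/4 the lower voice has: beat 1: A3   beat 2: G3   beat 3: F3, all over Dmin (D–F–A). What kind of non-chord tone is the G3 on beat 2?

Passing tone.

The harmony at that moment is D minor triad (D, F, A); G3 is not a chord tone.
It is approached by step down from A3 and left by step down to F3.
Step in, step out in the same direction — a passing tone.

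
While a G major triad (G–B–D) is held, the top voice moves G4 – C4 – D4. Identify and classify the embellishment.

C4 is an appoggiatura.

The harmony at that moment is G major triad (G, B, D); C4 is not a chord tone.
It is approached by leap down from G4 and left by step up to D4.
Leap in, step out — an appoggiatura.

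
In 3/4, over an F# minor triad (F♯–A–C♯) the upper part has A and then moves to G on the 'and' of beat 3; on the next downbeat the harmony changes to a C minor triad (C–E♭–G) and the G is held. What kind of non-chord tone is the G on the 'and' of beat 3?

The harmony at that moment is F♯ minor triad (F♯, A, C♯); G is not a chord tone.
It is approached by step down from A and then sustained as the same pitch into the next harmony.
Arriving early and becoming a chord tone when the harmony changes — an anticipation.

Anticipation.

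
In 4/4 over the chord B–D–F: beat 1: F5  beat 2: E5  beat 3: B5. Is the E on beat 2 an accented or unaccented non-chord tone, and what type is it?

The harmony at that moment is B diminished triad (B, D, F); E5 is not a chord tone.
It is approached by step down from F5 and left by leap up to B5.
Step in, leap out — an escape tone.
It falls on a weak beat, so it is unaccented.

Unaccented escape tone.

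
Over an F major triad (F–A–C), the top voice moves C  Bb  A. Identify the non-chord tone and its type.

The harmony at that moment is F major triad (F, A, C); Bb is not a chord tone.
It is approached by step down from C and left by step down to A.
Step in, step out in the same direction — a passing tone.

Bb is a passing tone.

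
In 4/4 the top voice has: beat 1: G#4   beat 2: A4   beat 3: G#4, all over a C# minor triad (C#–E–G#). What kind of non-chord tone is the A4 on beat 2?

The harmony at that moment is C# minor triad (C#, E, G#); A4 is not a chord tone.
It is approached by step up from G#4 and left by step down to G#4.
Step away and step back to the same note — a neighbor tone (upper neighbor).

Upper neighbor tone.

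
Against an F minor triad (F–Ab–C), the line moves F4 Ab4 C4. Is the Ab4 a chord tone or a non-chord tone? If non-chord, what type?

F minor triad contains F, Ab, C; Ab is the third, so it is a chord tone.

Chord tone (the third of F minor triad).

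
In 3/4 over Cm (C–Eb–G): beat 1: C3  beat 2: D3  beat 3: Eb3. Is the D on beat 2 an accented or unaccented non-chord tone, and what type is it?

The harmony at that moment is C minor triad (C, Eb, G); D3 is not a chord tone.
It is approached by step up from C3 and left by step up to Eb3.
Step in, step out in the same direction — a passing tone.
It falls on a weak beat, so it is unaccented.

Unaccented passing tone.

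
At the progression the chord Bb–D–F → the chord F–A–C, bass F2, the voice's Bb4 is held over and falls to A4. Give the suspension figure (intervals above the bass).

At the second chord the bass is F2. The suspended Bb4 lies a fourth above the bass; after resolving down by step to A4, the interval above the bass becomes a third.
Suspension figures are named by those two intervals: 4–3.

4–3 suspension.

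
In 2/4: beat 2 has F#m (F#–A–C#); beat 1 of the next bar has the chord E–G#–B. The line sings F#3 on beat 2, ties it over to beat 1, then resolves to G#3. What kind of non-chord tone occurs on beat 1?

The harmony at that moment is E major triad (E, G#, B); F#3 is not a chord tone.
It is held over (the same pitch as the preceding F#3) and left by step up to G#3.
Held over from the previous chord and resolving up by step — a retardation.

Retardation.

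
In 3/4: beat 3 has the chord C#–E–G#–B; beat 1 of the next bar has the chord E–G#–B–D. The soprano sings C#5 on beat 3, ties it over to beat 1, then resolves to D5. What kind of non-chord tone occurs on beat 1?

Retardation.

The harmony at that moment is E dominant seventh chord (E, G#, B, D); C#5 is not a chord tone.
It is held over (the same pitch as the preceding C#5) and left by step up to D5.
Held over from the previous chord and resolving up by step — a retardation.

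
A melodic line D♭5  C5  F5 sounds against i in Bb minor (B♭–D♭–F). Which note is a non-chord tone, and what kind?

C5 is an escape tone.

The harmony at that moment is B♭ minor triad (B♭, D♭, F); C5 is not a chord tone.
It is approached by step down from D♭5 and left by leap up to F5.
Step in, leap out — an escape tone.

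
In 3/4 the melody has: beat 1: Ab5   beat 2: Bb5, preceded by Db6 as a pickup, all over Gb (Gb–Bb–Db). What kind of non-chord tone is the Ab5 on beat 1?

The harmony at that moment is Gb major triad (Gb, Bb, Db); Ab5 is not a chord tone.
It is approached by leap down from Db6 and left by step up to Bb5.
Leap in, step out, metrically accented — an appoggiatura.

Appoggiatura.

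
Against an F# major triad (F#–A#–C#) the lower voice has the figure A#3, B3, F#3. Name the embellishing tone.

B3 is an escape tone.

The harmony at that moment is F# major triad (F#, A#, C#); B3 is not a chord tone.
It is approached by step up from A#3 and left by leap down to F#3.
Step in, leap out — an escape tone.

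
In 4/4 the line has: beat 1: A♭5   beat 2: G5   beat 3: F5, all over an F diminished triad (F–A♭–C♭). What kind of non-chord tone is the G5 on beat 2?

The harmony at that moment is F diminished triad (F, A♭, C♭); G5 is not a chord tone.
It is approached by step down from A♭5 and left by step down to F5.
Step in, step out in the same direction — a passing tone.

Passing tone.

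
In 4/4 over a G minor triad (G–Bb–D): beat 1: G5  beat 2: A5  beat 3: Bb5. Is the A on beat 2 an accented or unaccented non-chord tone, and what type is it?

The harmony at that moment is G minor triad (G, Bb, D); A5 is not a chord tone.
It is approached by step up from G5 and left by step up to Bb5.
Step in, step out in the same direction — a passing tone.
It falls on a weak beat, so it is unaccented.

Unaccented passing tone.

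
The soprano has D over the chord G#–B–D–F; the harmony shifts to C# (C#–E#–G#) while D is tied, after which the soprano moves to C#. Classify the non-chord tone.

D is a suspension.

The harmony at that moment is C# major triad (C#, E#, G#); D is not a chord tone.
It is held over (the same pitch as the preceding D) and left by step down to C#.
Held over from the previous chord and resolving down by step — a suspension.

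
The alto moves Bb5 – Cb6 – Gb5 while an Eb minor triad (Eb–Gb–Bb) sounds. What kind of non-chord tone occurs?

The harmony at that moment is Eb minor triad (Eb, Gb, Bb); Cb6 is not a chord tone.
It is approached by step up from Bb5 and left by leap down to Gb5.
Step in, leap out — an escape tone.

Cb6 is an escape tone.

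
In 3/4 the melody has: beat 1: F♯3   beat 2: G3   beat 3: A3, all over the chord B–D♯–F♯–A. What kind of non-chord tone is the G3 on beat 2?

Passing tone.

The harmony at that moment is B dominant seventh chord (B, D♯, F♯, A); G3 is not a chord tone.
It is approached by step up from F♯3 and left by step up to A3.
Step in, step out in the same direction — a passing tone.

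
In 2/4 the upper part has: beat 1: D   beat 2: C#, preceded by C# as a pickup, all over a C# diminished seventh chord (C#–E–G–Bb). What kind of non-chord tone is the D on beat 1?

Upper neighbor tone.

The harmony at that moment is C# diminished seventh chord (C#, E, G, Bb); D is not a chord tone.
It is approached by step up from C# and left by step down to C#.
Step away and step back to the same note — a neighbor tone (upper neighbor).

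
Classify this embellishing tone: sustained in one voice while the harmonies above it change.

Approach: none. Departure: none — a single pitch is sustained while the chords change around it, passing through harmonies that do not contain it.
No melodic motion at all; the dissonance is created entirely by the moving harmonies against the stationary note — a pedal tone (pedal point).

Pedal tone.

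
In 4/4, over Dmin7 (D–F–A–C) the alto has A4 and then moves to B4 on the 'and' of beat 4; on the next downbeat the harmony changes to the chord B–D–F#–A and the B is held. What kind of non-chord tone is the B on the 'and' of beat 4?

Anticipation.

The harmony at that moment is D minor seventh chord (D, F, A, C); B4 is not a chord tone.
It is approached by step up from A4 and then sustained as the same pitch into the next harmony.
Arriving early and becoming a chord tone when the harmony changes — an anticipation.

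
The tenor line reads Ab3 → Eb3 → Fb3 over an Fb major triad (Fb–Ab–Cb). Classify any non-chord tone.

Eb3 is an appoggiatura.

The harmony at that moment is Fb major triad (Fb, Ab, Cb); Eb3 is not a chord tone.
It is approached by leap down from Ab3 and left by step up to Fb3.
Leap in, step out — an appoggiatura.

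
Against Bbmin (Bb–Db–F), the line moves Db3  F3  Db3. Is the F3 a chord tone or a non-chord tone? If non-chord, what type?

Bb minor triad contains Bb, Db, F; F is the fifth, so it is a chord tone.

Chord tone (the fifth of Bb minor triad).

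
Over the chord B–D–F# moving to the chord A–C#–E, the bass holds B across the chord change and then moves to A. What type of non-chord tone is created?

B is a suspension.

The harmony at that moment is A major triad (A, C#, E); B is not a chord tone.
It is held over (the same pitch as the preceding B) and left by step down to A.
Held over from the previous chord and resolving down by step — a suspension.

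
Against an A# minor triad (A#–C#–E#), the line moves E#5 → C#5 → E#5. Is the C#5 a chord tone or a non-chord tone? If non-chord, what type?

A# minor triad contains A#, C#, E#; C# is the third, so it is a chord tone.

Chord tone (the third of A# minor triad).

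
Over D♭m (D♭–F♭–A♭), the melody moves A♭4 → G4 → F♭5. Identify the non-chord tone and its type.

G4 is an escape tone.

The harmony at that moment is D♭ minor triad (D♭, F♭, A♭); G4 is not a chord tone.
It is approached by step down from A♭4 and left by leap up to F♭5.
Step in, leap out — an escape tone.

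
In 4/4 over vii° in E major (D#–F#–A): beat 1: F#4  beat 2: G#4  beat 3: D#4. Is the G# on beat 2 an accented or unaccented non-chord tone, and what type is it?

Unaccented escape tone.

The harmony at that moment is D# diminished triad (D#, F#, A); G#4 is not a chord tone.
It is approached by step up from F#4 and left by leap down to D#4.
Step in, leap out — an escape tone.
It falls on a weak beat, so it is unaccented.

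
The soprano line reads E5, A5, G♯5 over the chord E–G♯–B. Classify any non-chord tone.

The harmony at that moment is E major triad (E, G♯, B); A5 is not a chord tone.
It is approached by leap up from E5 and left by step down to G♯5.
Leap in, step out — an appoggiatura.

A5 is an appoggiatura.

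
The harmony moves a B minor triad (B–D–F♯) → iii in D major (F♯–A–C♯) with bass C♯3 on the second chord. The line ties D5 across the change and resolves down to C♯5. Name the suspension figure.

9–8 suspension.

At the second chord the bass is C♯3. The suspended D5 lies a ninth above the bass; after resolving down by step to C♯5, the interval above the bass becomes an octave.
Suspension figures are named by those two intervals: 9–8.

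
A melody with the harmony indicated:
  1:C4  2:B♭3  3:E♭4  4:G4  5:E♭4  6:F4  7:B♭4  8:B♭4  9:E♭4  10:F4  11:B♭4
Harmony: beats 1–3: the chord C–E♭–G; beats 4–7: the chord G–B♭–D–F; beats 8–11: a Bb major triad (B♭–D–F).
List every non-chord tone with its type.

B♭3 (beat 2) — escape tone; E♭4 (beat 5) — appoggiatura; E♭4 (beat 9) — appoggiatura.

The harmony at that moment is C minor triad (C, E♭, G); B♭3 is not a chord tone.
It is approached by step down from C4 and left by leap up to E♭4.
Step in, leap out — an escape tone.
The harmony at that moment is G minor seventh chord (G, B♭, D, F); E♭4 is not a chord tone.
It is approached by leap down from G4 and left by step up to F4.
Leap in, step out — an appoggiatura.
The harmony at that moment is B♭ major triad (B♭, D, F); E♭4 is not a chord tone.
It is approached by leap down from B♭4 and left by step up to F4.
Leap in, step out — an appoggiatura.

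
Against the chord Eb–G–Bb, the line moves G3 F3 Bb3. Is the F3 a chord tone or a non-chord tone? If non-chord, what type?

The harmony at that moment is Eb major triad (Eb, G, Bb); F3 is not a chord tone.
It is approached by step down from G3 and left by leap up to Bb3.
Step in, leap out — an escape tone.

Non-chord tone — an escape tone.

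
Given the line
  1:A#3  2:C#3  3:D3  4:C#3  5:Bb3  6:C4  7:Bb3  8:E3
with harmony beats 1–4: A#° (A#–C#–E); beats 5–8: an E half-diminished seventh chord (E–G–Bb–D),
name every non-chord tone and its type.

D3 (beat 3) — neighbor tone; C4 (beat 6) — neighbor tone.

The harmony at that moment is A# diminished triad (A#, C#, E); D3 is not a chord tone.
It is approached by step up from C#3 and left by step down to C#3.
Step away and step back to the same note — a neighbor tone (upper neighbor).
The harmony at that moment is E half-diminished seventh chord (E, G, Bb, D); C4 is not a chord tone.
It is approached by step up from Bb3 and left by step down to Bb3.
Step away and step back to the same note — a neighbor tone (upper neighbor).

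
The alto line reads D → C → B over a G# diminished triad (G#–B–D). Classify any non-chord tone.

The harmony at that moment is G# diminished triad (G#, B, D); C is not a chord tone.
It is approached by step down from D and left by step down to B.
Step in, step out in the same direction — a passing tone.

C is a passing tone.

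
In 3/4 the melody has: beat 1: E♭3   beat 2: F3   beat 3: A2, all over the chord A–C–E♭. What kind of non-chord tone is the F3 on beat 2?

Escape tone.

The harmony at that moment is A diminished triad (A, C, E♭); F3 is not a chord tone.
It is approached by step up from E♭3 and left by leap down to A2.
Step in, leap out, on a weak beat — an escape tone.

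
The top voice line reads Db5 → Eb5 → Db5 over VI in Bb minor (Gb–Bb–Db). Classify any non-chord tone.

The harmony at that moment is Gb major triad (Gb, Bb, Db); Eb5 is not a chord tone.
It is approached by step up from Db5 and left by step down to Db5.
Step away and step back to the same note — a neighbor tone (upper neighbor).

Eb5 is a neighbor tone.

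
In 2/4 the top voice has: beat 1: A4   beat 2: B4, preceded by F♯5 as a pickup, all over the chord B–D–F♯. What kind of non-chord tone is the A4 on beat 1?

The harmony at that moment is B minor triad (B, D, F♯); A4 is not a chord tone.
It is approached by leap down from F♯5 and left by step up to B4.
Leap in, step out, metrically accented — an appoggiatura.

Appoggiatura.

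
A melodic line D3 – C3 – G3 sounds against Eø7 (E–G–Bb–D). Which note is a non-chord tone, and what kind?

C3 is an escape tone.

The harmony at that moment is E half-diminished seventh chord (E, G, Bb, D); C3 is not a chord tone.
It is approached by step down from D3 and left by leap up to G3.
Step in, leap out — an escape tone.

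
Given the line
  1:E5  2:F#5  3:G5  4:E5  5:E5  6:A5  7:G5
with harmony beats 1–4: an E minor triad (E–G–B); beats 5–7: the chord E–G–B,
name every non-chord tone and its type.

F#5 (beat 2) — passing tone; A5 (beat 6) — appoggiatura.

The harmony at that moment is E minor triad (E, G, B); F#5 is not a chord tone.
It is approached by step up from E5 and left by step up to G5.
Step in, step out in the same direction — a passing tone.
The harmony at that moment is E minor triad (E, G, B); A5 is not a chord tone.
It is approached by leap up from E5 and left by step down to G5.
Leap in, step out — an appoggiatura.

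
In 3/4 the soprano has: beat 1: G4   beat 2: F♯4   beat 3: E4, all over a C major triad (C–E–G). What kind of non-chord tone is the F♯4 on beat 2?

The harmony at that moment is C major triad (C, E, G); F♯4 is not a chord tone.
It is approached by step down from G4 and left by step down to E4.
Step in, step out in the same direction — a passing tone.

Passing tone.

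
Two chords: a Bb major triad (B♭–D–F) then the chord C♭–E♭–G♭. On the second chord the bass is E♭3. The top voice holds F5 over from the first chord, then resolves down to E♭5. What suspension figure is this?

9–8 suspension.

At the second chord the bass is E♭3. The suspended F5 lies a ninth above the bass; after resolving down by step to E♭5, the interval above the bass becomes an octave.
Suspension figures are named by those two intervals: 9–8.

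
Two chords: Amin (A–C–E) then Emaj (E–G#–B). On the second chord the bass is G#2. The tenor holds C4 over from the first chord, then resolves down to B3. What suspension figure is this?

At the second chord the bass is G#2. The suspended C4 lies a fourth above the bass; after resolving down by step to B3, the interval above the bass becomes a third.
Suspension figures are named by those two intervals: 4–3.

4–3 suspension.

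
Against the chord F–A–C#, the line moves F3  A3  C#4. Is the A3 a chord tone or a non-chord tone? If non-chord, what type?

F augmented triad contains F, A, C#; A is the third, so it is a chord tone.

Chord tone (the third of F augmented triad).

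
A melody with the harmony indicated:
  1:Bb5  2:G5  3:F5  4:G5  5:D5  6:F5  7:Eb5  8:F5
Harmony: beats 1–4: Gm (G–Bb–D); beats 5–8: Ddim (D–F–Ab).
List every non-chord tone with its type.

The harmony at that moment is G minor triad (G, Bb, D); F5 is not a chord tone.
It is approached by step down from G5 and left by step up to G5.
Step away and step back to the same note — a neighbor tone (lower neighbor).
The harmony at that moment is D diminished triad (D, F, Ab); Eb5 is not a chord tone.
It is approached by step down from F5 and left by step up to F5.
Step away and step back to the same note — a neighbor tone (lower neighbor).

F5 (beat 3) — neighbor tone; Eb5 (beat 7) — neighbor tone.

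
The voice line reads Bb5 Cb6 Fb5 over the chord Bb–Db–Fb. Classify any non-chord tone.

The harmony at that moment is Bb diminished triad (Bb, Db, Fb); Cb6 is not a chord tone.
It is approached by step up from Bb5 and left by leap down to Fb5.
Step in, leap out — an escape tone.

Cb6 is an escape tone.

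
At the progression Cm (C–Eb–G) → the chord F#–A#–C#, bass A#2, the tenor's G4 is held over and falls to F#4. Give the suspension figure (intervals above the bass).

At the second chord the bass is A#2. The suspended G4 lies a seventh above the bass; after resolving down by step to F#4, the interval above the bass becomes a sixth.
Suspension figures are named by those two intervals: 7–6.

7–6 suspension.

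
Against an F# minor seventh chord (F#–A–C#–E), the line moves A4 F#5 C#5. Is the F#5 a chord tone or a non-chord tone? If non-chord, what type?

F# minor seventh chord contains F#, A, C#, E; F# is the root, so it is a chord tone.

Chord tone (the root of F# minor seventh chord).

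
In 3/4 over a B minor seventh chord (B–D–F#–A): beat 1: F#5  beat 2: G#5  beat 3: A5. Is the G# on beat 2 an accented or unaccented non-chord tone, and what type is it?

The harmony at that moment is B minor seventh chord (B, D, F#, A); G#5 is not a chord tone.
It is approached by step up from F#5 and left by step up to A5.
Step in, step out in the same direction — a passing tone.
It falls on a weak beat, so it is unaccented.

Unaccented passing tone.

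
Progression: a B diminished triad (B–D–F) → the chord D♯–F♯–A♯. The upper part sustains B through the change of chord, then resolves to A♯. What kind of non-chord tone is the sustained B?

The harmony at that moment is D♯ minor triad (D♯, F♯, A♯); B is not a chord tone.
It is held over (the same pitch as the preceding B) and left by step down to A♯.
Held over from the previous chord and resolving down by step — a suspension.

B is a suspension.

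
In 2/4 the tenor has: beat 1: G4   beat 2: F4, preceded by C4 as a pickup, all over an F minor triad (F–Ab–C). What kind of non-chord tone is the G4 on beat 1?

Appoggiatura.

The harmony at that moment is F minor triad (F, Ab, C); G4 is not a chord tone.
It is approached by leap up from C4 and left by step down to F4.
Leap in, step out, metrically accented — an appoggiatura.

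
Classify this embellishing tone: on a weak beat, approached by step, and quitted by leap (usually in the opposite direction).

Approach: by step. Departure: by leap. Metric position: weak.
Step in, leap out, from a weak position — an escape tone (échappée). (It is the mirror image of the appoggiatura, which leaps in and steps out on a strong beat.)

Escape tone.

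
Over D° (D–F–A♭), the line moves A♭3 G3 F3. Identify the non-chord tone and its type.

The harmony at that moment is D diminished triad (D, F, A♭); G3 is not a chord tone.
It is approached by step down from A♭3 and left by step down to F3.
Step in, step out in the same direction — a passing tone.

G3 is a passing tone.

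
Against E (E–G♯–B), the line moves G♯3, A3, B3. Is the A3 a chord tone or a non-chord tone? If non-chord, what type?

Non-chord tone — a passing tone.

The harmony at that moment is E major triad (E, G♯, B); A3 is not a chord tone.
It is approached by step up from G♯3 and left by step up to B3.
Step in, step out in the same direction — a passing tone.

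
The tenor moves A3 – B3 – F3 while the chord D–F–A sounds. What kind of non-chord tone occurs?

B3 is an escape tone.

The harmony at that moment is D minor triad (D, F, A); B3 is not a chord tone.
It is approached by step up from A3 and left by leap down to F3.
Step in, leap out — an escape tone.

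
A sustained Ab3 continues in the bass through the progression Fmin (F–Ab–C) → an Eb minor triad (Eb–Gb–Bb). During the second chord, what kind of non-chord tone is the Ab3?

Pedal tone (pedal point).

The harmony at that moment is Eb minor triad (Eb, Gb, Bb); Ab3 is not a chord tone.
It is held over (the same pitch as the preceding Ab3) and then sustained as the same pitch into the next harmony.
Sustained through a change of harmony — a pedal tone.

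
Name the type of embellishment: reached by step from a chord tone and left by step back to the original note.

Approach: by step. Departure: by step in the opposite direction, back to the starting pitch.
Stepwise on both sides but reversing to return to the same chord tone — a neighbor tone. (Had it continued onward in the same direction it would be a passing tone instead.)

Neighbor tone.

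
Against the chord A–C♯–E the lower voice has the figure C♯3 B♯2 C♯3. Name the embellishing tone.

B♯2 is a neighbor tone.

The harmony at that moment is A major triad (A, C♯, E); B♯2 is not a chord tone.
It is approached by step down from C♯3 and left by step up to C♯3.
Step away and step back to the same note — a neighbor tone (lower neighbor).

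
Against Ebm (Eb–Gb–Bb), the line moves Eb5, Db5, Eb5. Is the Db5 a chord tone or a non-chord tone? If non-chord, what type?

The harmony at that moment is Eb minor triad (Eb, Gb, Bb); Db5 is not a chord tone.
It is approached by step down from Eb5 and left by step up to Eb5.
Step away and step back to the same note — a neighbor tone (lower neighbor).

Non-chord tone — a neighbor tone.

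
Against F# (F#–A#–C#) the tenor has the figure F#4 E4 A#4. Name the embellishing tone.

The harmony at that moment is F# major triad (F#, A#, C#); E4 is not a chord tone.
It is approached by step down from F#4 and left by leap up to A#4.
Step in, leap out — an escape tone.

E4 is an escape tone.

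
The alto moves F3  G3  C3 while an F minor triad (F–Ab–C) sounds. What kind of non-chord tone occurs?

G3 is an escape tone.

The harmony at that moment is F minor triad (F, Ab, C); G3 is not a chord tone.
It is approached by step up from F3 and left by leap down to C3.
Step in, leap out — an escape tone.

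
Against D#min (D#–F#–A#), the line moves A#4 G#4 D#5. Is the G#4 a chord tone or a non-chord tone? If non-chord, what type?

Non-chord tone — an escape tone.

The harmony at that moment is D# minor triad (D#, F#, A#); G#4 is not a chord tone.
It is approached by step down from A#4 and left by leap up to D#5.
Step in, leap out — an escape tone.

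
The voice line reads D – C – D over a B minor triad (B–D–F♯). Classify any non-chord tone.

C is a neighbor tone.

The harmony at that moment is B minor triad (B, D, F♯); C is not a chord tone.
It is approached by step down from D and left by step up to D.
Step away and step back to the same note — a neighbor tone (lower neighbor).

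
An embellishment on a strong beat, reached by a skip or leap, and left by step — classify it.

Appoggiatura.

Approach: by leap. Departure: by step. Metric position: strong.
Leap in, step out, in a metrically strong position — an appoggiatura. (It is the mirror image of the escape tone, which steps in and leaps out from a weak position.)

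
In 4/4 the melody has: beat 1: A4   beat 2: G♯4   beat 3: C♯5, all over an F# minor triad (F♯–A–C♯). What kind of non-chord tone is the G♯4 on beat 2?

The harmony at that moment is F♯ minor triad (F♯, A, C♯); G♯4 is not a chord tone.
It is approached by step down from A4 and left by leap up to C♯5.
Step in, leap out, on a weak beat — an escape tone.

Escape tone.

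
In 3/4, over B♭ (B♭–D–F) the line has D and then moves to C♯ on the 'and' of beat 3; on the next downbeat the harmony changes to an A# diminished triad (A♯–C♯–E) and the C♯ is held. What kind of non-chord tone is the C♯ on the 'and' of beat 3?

The harmony at that moment is B♭ major triad (B♭, D, F); C♯ is not a chord tone.
It is approached by step down from D and then sustained as the same pitch into the next harmony.
Arriving early and becoming a chord tone when the harmony changes — an anticipation.

Anticipation.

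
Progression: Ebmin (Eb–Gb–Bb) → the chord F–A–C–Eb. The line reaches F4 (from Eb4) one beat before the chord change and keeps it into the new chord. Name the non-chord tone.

The harmony at that moment is Eb minor triad (Eb, Gb, Bb); F4 is not a chord tone.
It is approached by step up from Eb4 and then sustained as the same pitch into the next harmony.
Arriving early and becoming a chord tone when the harmony changes — an anticipation.

F4 is an anticipation.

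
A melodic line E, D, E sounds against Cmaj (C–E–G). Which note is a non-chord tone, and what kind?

D is a neighbor tone.

The harmony at that moment is C major triad (C, E, G); D is not a chord tone.
It is approached by step down from E and left by step up to E.
Step away and step back to the same note — a neighbor tone (lower neighbor).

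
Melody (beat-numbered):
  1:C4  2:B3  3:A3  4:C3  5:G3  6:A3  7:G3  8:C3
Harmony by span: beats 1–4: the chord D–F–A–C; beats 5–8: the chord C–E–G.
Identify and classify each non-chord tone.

B3 (beat 2) — passing tone; A3 (beat 6) — neighbor tone.

The harmony at that moment is D minor seventh chord (D, F, A, C); B3 is not a chord tone.
It is approached by step down from C4 and left by step down to A3.
Step in, step out in the same direction — a passing tone.
The harmony at that moment is C major triad (C, E, G); A3 is not a chord tone.
It is approached by step up from G3 and left by step down to G3.
Step away and step back to the same note — a neighbor tone (upper neighbor).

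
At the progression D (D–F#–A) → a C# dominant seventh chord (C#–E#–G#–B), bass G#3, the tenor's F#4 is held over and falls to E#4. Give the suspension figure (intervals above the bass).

At the second chord the bass is G#3. The suspended F#4 lies a seventh above the bass; after resolving down by step to E#4, the interval above the bass becomes a sixth.
Suspension figures are named by those two intervals: 7–6.

7–6 suspension.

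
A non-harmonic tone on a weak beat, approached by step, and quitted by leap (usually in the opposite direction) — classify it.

Approach: by step. Departure: by leap. Metric position: weak.
Step in, leap out, from a weak position — an escape tone (échappée). (It is the mirror image of the appoggiatura, which leaps in and steps out on a strong beat.)

Escape tone.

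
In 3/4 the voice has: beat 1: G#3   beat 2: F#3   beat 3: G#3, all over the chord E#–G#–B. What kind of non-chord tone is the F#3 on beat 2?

The harmony at that moment is E# diminished triad (E#, G#, B); F#3 is not a chord tone.
It is approached by step down from G#3 and left by step up to G#3.
Step away and step back to the same note — a neighbor tone (lower neighbor).

Lower neighbor tone.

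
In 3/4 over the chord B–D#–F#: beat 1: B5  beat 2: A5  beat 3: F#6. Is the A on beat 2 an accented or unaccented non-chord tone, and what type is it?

The harmony at that moment is B major triad (B, D#, F#); A5 is not a chord tone.
It is approached by step down from B5 and left by leap up to F#6.
Step in, leap out — an escape tone.
It falls on a weak beat, so it is unaccented.

Unaccented escape tone.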